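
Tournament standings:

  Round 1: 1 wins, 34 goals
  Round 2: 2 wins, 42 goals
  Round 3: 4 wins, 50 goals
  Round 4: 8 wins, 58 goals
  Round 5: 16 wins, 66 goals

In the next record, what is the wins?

Wins: ×2 each step; 1, 2, 4, 8, 16 → 32.

32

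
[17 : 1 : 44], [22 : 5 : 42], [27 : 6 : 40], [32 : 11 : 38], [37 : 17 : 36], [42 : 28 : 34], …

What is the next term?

[47 : 45 : 32]

First coordinate: +5 each step; 17, 22, 27, 32, 37, 42 → 47.
Second coordinate — each term is the sum of the two before it: 1, 5, 6, 11, 17, 28 → 45.
Third coordinate: −2 each step; 44, 42, 40, 38, 36, 34 → 32.
So the next term is [47 : 45 : 32].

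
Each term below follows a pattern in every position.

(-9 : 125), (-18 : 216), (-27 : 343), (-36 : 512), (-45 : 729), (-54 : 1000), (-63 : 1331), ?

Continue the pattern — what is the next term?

(-72 : 1728)

First slot goes -9, -18, -27, -36, -45, -54, -63 → -72 (−9 each step).
Second slot: perfect cubes: 5³, 6³, 7³, …; 125, 216, 343, 512, 729, 1000, 1331 → 1728.
So the next term is (-72 : 1728).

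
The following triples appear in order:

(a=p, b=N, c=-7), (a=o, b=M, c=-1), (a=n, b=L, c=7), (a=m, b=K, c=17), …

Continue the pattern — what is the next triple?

(a=l, b=J, c=29)

A: letters move back 1 place in the alphabet, so p, o, n, m → l.
B: letters move back 1 place in the alphabet; N, M, L, K → J.
C: differences are 6, 8, 10, … (increasing by 2 each time), so -7, -1, 7, 17 → 29.
So the next triple is (a=l, b=J, c=29).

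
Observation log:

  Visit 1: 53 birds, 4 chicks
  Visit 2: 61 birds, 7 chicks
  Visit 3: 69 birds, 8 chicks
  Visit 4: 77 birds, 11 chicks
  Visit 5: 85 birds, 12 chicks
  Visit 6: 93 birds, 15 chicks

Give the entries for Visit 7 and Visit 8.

Birds — +8 each step: 53, 61, 69, 77, 85, 93 → 101 → 109.
Chicks: alternating steps +3, +1, +3, +1, …, so 4, 7, 8, 11, 12, 15 → 16 → 19.
Putting the parts together: 101 birds, 16 chicks and then 109 birds, 19 chicks.

101 birds, 16 chicks; 109 birds, 19 chicks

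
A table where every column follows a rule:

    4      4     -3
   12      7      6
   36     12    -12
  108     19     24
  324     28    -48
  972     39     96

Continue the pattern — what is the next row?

2916  52  -192

First component goes 4, 12, 36, 108, 324, 972 → 2916 (×3 each step).
Second component goes 4, 7, 12, 19, 28, 39 → 52 (differences are 3, 5, 7, … (increasing by 2 each time)).
Third component: ×(-2) each step; -3, 6, -12, 24, -48, 96 → -192.
Combining the parts gives 2916  52  -192.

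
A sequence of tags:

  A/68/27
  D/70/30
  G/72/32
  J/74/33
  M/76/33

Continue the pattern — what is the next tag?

P/78/32

Letter goes A, D, G, J, M → P (letters move forward 3 places in the alphabet).
Second component: +2 each step, so 68, 70, 72, 74, 76 → 78.
For the third component, differences are 3, 2, 1, … (decreasing by 1 each time): 27, 30, 32, 33, 33 → 32.
Combining the parts gives P/78/32.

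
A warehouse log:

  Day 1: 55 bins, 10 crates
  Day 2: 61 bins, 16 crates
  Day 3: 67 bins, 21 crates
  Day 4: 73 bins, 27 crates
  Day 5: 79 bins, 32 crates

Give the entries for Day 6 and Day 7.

Bins — +6 each step: 55, 61, 67, 73, 79 → 85 → 91.
Crates: alternating steps +6, +5, +6, +5, …; 10, 16, 21, 27, 32 → 38 → 43.
Putting the parts together: 85 bins, 38 crates and then 91 bins, 43 crates.

85 bins, 38 crates; 91 bins, 43 crates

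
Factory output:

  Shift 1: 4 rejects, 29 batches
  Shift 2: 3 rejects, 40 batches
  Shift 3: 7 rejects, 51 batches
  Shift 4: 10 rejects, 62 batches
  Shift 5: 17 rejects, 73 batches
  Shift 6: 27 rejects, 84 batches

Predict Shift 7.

For the rejects, each term is the sum of the two before it: 4, 3, 7, 10, 17, 27 → 44.
For the batches, +11 each step: 29, 40, 51, 62, 73, 84 → 95.
Combining the parts gives 44 rejects, 95 batches.

44 rejects, 95 batches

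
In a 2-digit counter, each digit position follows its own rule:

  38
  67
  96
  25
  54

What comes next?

First digit goes 3, 6, 9, 2, 5 → 8 (+3 each step, mod 10).
For the second digit, −1 each step, mod 10: 8, 7, 6, 5, 4 → 3.
So the next label is 83.

83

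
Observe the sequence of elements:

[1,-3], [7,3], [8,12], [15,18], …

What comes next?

First coordinate: each term is the sum of the two before it; 1, 7, 8, 15 → 23.
Second coordinate: alternating steps +6, +9, +6, +9, …, so -3, 3, 12, 18 → 27.
Combining the parts gives [23,27].

[23,27]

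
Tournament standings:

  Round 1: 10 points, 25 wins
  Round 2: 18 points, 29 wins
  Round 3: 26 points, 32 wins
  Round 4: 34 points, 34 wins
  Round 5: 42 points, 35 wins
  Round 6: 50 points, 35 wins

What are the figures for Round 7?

58 points, 34 wins

For the points, +8 each step: 10, 18, 26, 34, 42, 50 → 58.
Wins goes 25, 29, 32, 34, 35, 35 → 34 (differences are 4, 3, 2, … (decreasing by 1 each time)).
So the next record is 58 points, 34 wins.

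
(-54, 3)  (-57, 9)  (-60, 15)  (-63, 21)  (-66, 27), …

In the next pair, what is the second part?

Second part: +6 each step, so 3, 9, 15, 21, 27 → 33.

33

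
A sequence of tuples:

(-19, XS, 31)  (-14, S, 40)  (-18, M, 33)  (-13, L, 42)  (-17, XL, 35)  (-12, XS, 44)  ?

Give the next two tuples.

(-16, S, 37), (-11, M, 46)

First entry: -19, -14, -18, -13, -17, -12 → -16 → -11 (alternating steps +5, −4, +5, −4, …).
Size: repeats XS → S → M → L → XL, so XS, S, M, L, XL, XS → S → M.
Third entry — alternating steps +9, −7, +9, −7, …: 31, 40, 33, 42, 35, 44 → 37 → 46.
So the next two tuples are (-16, S, 37) and (-11, M, 46).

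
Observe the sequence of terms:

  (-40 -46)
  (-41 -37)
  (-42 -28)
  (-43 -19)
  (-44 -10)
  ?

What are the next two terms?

(-45 -1), (-46 8)

First part: -40, -41, -42, -43, -44 → -45 → -46 (−1 each step).
For the second part, +9 each step: -46, -37, -28, -19, -10 → -1 → 8.
So the next two terms are (-45 -1) and (-46 8).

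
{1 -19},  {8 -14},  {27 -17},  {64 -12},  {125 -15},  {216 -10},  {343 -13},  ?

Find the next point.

{512 -8}

For the first part, perfect cubes: 1³, 2³, 3³, …: 1, 8, 27, 64, 125, 216, 343 → 512.
Second part: -19, -14, -17, -12, -15, -10, -13 → -8 (alternating steps +5, −3, +5, −3, …).
Combining the parts gives {512 -8}.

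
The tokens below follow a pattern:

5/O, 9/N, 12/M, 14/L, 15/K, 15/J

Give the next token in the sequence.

14/I

First component: 5, 9, 12, 14, 15, 15 → 14 (differences are 4, 3, 2, … (decreasing by 1 each time)).
Letter: letters move back 1 place in the alphabet, so O, N, M, L, K, J → I.
So the next token is 14/I.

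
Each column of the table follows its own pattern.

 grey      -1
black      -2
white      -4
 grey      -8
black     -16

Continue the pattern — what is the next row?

white  -32

Shade: repeats grey → black → white, so grey, black, white, grey, black → white.
Second component — ×2 each step: -1, -2, -4, -8, -16 → -32.
Combining the parts gives white  -32.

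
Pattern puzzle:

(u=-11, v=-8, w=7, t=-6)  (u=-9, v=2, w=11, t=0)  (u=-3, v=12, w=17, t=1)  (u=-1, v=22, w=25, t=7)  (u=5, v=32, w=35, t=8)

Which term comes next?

U goes -11, -9, -3, -1, 5 → 7 (alternating steps +2, +6, +2, +6, …).
V: +10 each step; -8, 2, 12, 22, 32 → 42.
W: differences are 4, 6, 8, … (increasing by 2 each time), so 7, 11, 17, 25, 35 → 47.
For the t, alternating steps +6, +1, +6, +1, …: -6, 0, 1, 7, 8 → 14.
Putting it together: (u=7, v=42, w=47, t=14).

(u=7, v=42, w=47, t=14)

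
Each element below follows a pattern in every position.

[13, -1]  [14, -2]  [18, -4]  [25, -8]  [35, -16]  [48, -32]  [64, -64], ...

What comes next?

First part — differences are 1, 4, 7, … (increasing by 3 each time): 13, 14, 18, 25, 35, 48, 64 → 83.
For the second part, ×2 each step: -1, -2, -4, -8, -16, -32, -64 → -128.
So the next element is [83, -128].

[83, -128]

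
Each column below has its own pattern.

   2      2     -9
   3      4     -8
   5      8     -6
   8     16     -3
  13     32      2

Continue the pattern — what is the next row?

21  64  10

First component: each term is the sum of the two before it; 2, 3, 5, 8, 13 → 21.
Second component: ×2 each step; 2, 4, 8, 16, 32 → 64.
Third component — always 11 less than the first component: -9, -8, -6, -3, 2 → 10.
So the next row is 21  64  10.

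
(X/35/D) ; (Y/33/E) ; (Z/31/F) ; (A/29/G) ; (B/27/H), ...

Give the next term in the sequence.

First letter: letters move forward 1 place in the alphabet, wrapping Z→A; X, Y, Z, A, B → C.
Second slot goes 35, 33, 31, 29, 27 → 25 (−2 each step).
Second letter: letters move forward 1 place in the alphabet, so D, E, F, G, H → I.
So the next term is (C/25/I).

(C/25/I)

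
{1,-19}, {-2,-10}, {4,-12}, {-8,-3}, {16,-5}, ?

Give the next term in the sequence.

First slot: 1, -2, 4, -8, 16 → -32 (×(-2) each step).
Second slot: alternating steps +9, −2, +9, −2, …; -19, -10, -12, -3, -5 → 4.
Putting it together: {-32,4}.

{-32,4}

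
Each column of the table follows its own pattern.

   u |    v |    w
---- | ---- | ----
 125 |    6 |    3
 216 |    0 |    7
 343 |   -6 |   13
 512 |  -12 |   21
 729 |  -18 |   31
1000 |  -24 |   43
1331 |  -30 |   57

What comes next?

Column u — perfect cubes: 5³, 6³, 7³, …: 125, 216, 343, 512, 729, 1000, 1331 → 1728.
Column v: −6 each step, so 6, 0, -6, -12, -18, -24, -30 → -36.
Column w: 3, 7, 13, 21, 31, 43, 57 → 73 (differences are 4, 6, 8, … (increasing by 2 each time)).
Putting it together: 1728  -36  73.

1728  -36  73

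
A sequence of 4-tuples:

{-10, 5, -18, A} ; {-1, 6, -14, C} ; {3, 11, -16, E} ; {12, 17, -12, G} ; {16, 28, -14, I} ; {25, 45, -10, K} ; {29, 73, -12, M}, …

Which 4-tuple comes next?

{38, 118, -8, O}

First slot: alternating steps +9, +4, +9, +4, …, so -10, -1, 3, 12, 16, 25, 29 → 38.
For the second slot, each term is the sum of the two before it: 5, 6, 11, 17, 28, 45, 73 → 118.
Third slot: alternating steps +4, −2, +4, −2, …; -18, -14, -16, -12, -14, -10, -12 → -8.
Letter: letters move forward 2 places in the alphabet, so A, C, E, G, I, K, M → O.
Putting it together: {38, 118, -8, O}.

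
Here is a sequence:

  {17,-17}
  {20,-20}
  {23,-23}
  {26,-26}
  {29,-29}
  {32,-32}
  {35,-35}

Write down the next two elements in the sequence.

{38,-38}, {41,-41}

First slot goes 17, 20, 23, 26, 29, 32, 35 → 38 → 41 (+3 each step).
Second slot: -17, -20, -23, -26, -29, -32, -35 → -38 → -41 (always the negative of the first slot).
So the next two elements are {38,-38} and {41,-41}.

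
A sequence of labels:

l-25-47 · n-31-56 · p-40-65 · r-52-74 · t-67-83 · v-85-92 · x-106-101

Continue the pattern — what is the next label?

z-130-110

Letter: letters move forward 2 places in the alphabet, so l, n, p, r, t, v, x → z.
Second component: differences are 6, 9, 12, … (increasing by 3 each time); 25, 31, 40, 52, 67, 85, 106 → 130.
For the third component, +9 each step: 47, 56, 65, 74, 83, 92, 101 → 110.
Putting it together: z-130-110.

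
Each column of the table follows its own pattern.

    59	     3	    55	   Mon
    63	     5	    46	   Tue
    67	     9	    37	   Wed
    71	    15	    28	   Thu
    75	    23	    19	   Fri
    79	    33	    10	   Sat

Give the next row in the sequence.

First component goes 59, 63, 67, 71, 75, 79 → 83 (+4 each step).
Second component: differences are 2, 4, 6, … (increasing by 2 each time); 3, 5, 9, 15, 23, 33 → 45.
Third component: −9 each step; 55, 46, 37, 28, 19, 10 → 1.
Day: runs through the weekdays Mon→Sun; Mon, Tue, Wed, Thu, Fri, Sat → Sun.
Combining the parts gives 83  45  1  Sun.

83  45  1  Sun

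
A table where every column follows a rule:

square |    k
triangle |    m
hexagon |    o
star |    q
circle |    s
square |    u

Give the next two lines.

Shape — repeats square → triangle → hexagon → star → circle: square, triangle, hexagon, star, circle, square → triangle → hexagon.
For the letter, letters move forward 2 places in the alphabet: k, m, o, q, s, u → w → y.
So the next two lines are triangle  w and hexagon  y.

triangle  w; hexagon  y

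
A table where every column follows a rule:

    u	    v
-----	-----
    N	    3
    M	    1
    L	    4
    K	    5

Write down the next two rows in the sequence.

J  9; I  14

Column u — letters move back 1 place in the alphabet: N, M, L, K → J → I.
Column v: each term is the sum of the two before it, so 3, 1, 4, 5 → 9 → 14.
Putting the parts together: J  9 and then I  14.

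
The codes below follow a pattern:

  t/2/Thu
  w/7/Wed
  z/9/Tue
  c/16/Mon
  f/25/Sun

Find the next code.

Letter — letters move forward 3 places in the alphabet, wrapping Z→A: t, w, z, c, f → i.
Second component: each term is the sum of the two before it; 2, 7, 9, 16, 25 → 41.
Day: Thu, Wed, Tue, Mon, Sun → Sat (runs backward through the weekdays Mon→Sun).
So the next code is i/41/Sat.

i/41/Sat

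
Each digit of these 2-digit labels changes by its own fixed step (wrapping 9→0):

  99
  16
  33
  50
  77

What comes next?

94

First digit — +2 each step, mod 10: 9, 1, 3, 5, 7 → 9.
Second digit: 9, 6, 3, 0, 7 → 4 (−3 each step, mod 10).
Putting it together: 94.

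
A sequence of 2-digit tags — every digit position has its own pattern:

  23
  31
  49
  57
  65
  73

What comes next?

First digit: +1 each step, mod 10, so 2, 3, 4, 5, 6, 7 → 8.
Second digit: 3, 1, 9, 7, 5, 3 → 1 (−2 each step, mod 10).
Combining the parts gives 81.

81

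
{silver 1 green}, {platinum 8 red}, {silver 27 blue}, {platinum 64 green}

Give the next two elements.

Metal goes silver, platinum, silver, platinum → silver → platinum (alternates silver ↔ platinum).
For the second slot, perfect cubes: 1³, 2³, 3³, …: 1, 8, 27, 64 → 125 → 216.
Colour: repeats green → red → blue, so green, red, blue, green → red → blue.
Putting the parts together: {silver 125 red} and then {platinum 216 blue}.

{silver 125 red}, {platinum 216 blue}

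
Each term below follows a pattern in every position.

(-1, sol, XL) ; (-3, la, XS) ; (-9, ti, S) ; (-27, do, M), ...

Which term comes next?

First entry: ×3 each step; -1, -3, -9, -27 → -81.
Note goes sol, la, ti, do → re (runs through the solfège scale do→ti).
Size: runs through clothing sizes XS→XL, so XL, XS, S, M → L.
So the next term is (-81, re, L).

(-81, re, L)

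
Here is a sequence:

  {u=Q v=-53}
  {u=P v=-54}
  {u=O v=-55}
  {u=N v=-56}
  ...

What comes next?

U: letters move back 1 place in the alphabet, so Q, P, O, N → M.
V — −1 each step: -53, -54, -55, -56 → -57.
So the next tuple is {u=M v=-57}.

{u=M v=-57}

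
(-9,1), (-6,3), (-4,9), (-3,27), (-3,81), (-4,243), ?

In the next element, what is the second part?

729

Second part: ×3 each step; 1, 3, 9, 27, 81, 243 → 729.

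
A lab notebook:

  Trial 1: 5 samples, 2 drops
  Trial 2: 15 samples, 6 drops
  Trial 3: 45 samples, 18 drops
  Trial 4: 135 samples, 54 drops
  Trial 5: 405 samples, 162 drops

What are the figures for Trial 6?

1215 samples, 486 drops

Samples — ×3 each step: 5, 15, 45, 135, 405 → 1215.
Drops — ×3 each step: 2, 6, 18, 54, 162 → 486.
Combining the parts gives 1215 samples, 486 drops.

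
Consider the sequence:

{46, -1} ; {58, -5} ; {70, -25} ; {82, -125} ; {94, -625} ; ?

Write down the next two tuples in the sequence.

For the first entry, +12 each step: 46, 58, 70, 82, 94 → 106 → 118.
Second entry: ×5 each step; -1, -5, -25, -125, -625 → -3125 → -15625.
Putting the parts together: {106, -3125} and then {118, -15625}.

{106, -3125}, {118, -15625}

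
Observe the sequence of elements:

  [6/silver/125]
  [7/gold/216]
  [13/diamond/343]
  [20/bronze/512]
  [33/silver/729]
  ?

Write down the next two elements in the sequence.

[53/gold/1000], [86/diamond/1331]

For the first coordinate, each term is the sum of the two before it: 6, 7, 13, 20, 33 → 53 → 86.
Rank goes silver, gold, diamond, bronze, silver → gold → diamond (repeats silver → gold → diamond → bronze).
Third coordinate: perfect cubes: 5³, 6³, 7³, …; 125, 216, 343, 512, 729 → 1000 → 1331.
So the next two elements are [53/gold/1000] and [86/diamond/1331].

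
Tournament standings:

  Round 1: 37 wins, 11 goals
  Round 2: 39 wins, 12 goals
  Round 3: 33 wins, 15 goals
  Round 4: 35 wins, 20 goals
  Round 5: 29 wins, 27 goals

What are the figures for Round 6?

31 wins, 36 goals

Wins: alternating steps +2, −6, +2, −6, …; 37, 39, 33, 35, 29 → 31.
Goals goes 11, 12, 15, 20, 27 → 36 (differences are 1, 3, 5, … (increasing by 2 each time)).
Putting it together: 31 wins, 36 goals.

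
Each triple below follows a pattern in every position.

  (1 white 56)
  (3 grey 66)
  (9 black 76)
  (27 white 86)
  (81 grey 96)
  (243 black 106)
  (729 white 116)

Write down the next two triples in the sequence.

For the first slot, ×3 each step: 1, 3, 9, 27, 81, 243, 729 → 2187 → 6561.
Shade: white, grey, black, white, grey, black, white → grey → black (repeats white → grey → black).
Third slot: 56, 66, 76, 86, 96, 106, 116 → 126 → 136 (+10 each step).
Putting the parts together: (2187 grey 126) and then (6561 black 136).

(2187 grey 126), (6561 black 136)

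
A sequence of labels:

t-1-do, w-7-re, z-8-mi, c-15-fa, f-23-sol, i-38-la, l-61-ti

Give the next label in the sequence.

o-99-do

Letter: letters move forward 3 places in the alphabet, wrapping Z→A; t, w, z, c, f, i, l → o.
Second component: each term is the sum of the two before it, so 1, 7, 8, 15, 23, 38, 61 → 99.
Note: do, re, mi, fa, sol, la, ti → do (runs through the solfège scale do→ti).
Combining the parts gives o-99-do.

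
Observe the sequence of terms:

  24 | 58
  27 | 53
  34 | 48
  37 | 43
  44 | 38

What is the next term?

47 | 33

First part: alternating steps +3, +7, +3, +7, …; 24, 27, 34, 37, 44 → 47.
For the second part, −5 each step: 58, 53, 48, 43, 38 → 33.
Combining the parts gives 47 | 33.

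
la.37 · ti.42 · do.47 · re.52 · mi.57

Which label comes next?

fa.62

Note: runs through the solfège scale do→ti; la, ti, do, re, mi → fa.
Second component: +5 each step; 37, 42, 47, 52, 57 → 62.
Combining the parts gives fa.62.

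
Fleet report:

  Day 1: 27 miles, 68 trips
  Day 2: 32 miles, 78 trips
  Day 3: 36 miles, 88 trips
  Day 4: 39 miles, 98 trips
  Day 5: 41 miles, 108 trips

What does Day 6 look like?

42 miles, 118 trips

Miles: 27, 32, 36, 39, 41 → 42 (differences are 5, 4, 3, … (decreasing by 1 each time)).
For the trips, +10 each step: 68, 78, 88, 98, 108 → 118.
Combining the parts gives 42 miles, 118 trips.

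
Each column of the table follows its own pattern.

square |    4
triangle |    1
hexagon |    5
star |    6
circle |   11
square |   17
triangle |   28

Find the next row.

Shape: repeats square → triangle → hexagon → star → circle, so square, triangle, hexagon, star, circle, square, triangle → hexagon.
For the second component, each term is the sum of the two before it: 4, 1, 5, 6, 11, 17, 28 → 45.
Putting it together: hexagon  45.

hexagon  45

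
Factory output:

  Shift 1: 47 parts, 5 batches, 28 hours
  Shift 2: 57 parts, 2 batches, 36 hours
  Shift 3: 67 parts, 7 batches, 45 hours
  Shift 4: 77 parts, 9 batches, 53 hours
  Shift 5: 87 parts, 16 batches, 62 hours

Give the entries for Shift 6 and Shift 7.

Parts: +10 each step, so 47, 57, 67, 77, 87 → 97 → 107.
Batches: each term is the sum of the two before it, so 5, 2, 7, 9, 16 → 25 → 41.
For the hours, alternating steps +8, +9, +8, +9, …: 28, 36, 45, 53, 62 → 70 → 79.
Putting the parts together: 97 parts, 25 batches, 70 hours and then 107 parts, 41 batches, 79 hours.

97 parts, 25 batches, 70 hours; 107 parts, 41 batches, 79 hours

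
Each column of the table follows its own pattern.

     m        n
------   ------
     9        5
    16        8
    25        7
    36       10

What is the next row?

49  9

For the column m, perfect squares: 3², 4², 5², …: 9, 16, 25, 36 → 49.
Column n: alternating steps +3, −1, +3, −1, …, so 5, 8, 7, 10 → 9.
So the next row is 49  9.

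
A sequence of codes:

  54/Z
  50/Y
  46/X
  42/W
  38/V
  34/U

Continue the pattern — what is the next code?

30/T

First component goes 54, 50, 46, 42, 38, 34 → 30 (−4 each step).
Letter: Z, Y, X, W, V, U → T (letters move back 1 place in the alphabet).
Combining the parts gives 30/T.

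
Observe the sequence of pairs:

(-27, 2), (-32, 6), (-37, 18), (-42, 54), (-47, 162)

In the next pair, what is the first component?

-52

First component — −5 each step: -27, -32, -37, -42, -47 → -52.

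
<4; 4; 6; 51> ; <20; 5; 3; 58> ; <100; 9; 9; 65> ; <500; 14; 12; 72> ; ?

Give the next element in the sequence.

<2500; 23; 21; 79>

First entry: ×5 each step, so 4, 20, 100, 500 → 2500.
Second entry — each term is the sum of the two before it: 4, 5, 9, 14 → 23.
Third entry — each term is the sum of the two before it: 6, 3, 9, 12 → 21.
Fourth entry — +7 each step: 51, 58, 65, 72 → 79.
So the next element is <2500; 23; 21; 79>.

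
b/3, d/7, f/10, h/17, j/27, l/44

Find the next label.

Letter — letters move forward 2 places in the alphabet: b, d, f, h, j, l → n.
Second component: each term is the sum of the two before it; 3, 7, 10, 17, 27, 44 → 71.
Putting it together: n/71.

n/71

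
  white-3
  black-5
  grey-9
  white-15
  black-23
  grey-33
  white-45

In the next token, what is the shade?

Shade: white, black, grey, white, black, grey, white → black (repeats white → black → grey).

black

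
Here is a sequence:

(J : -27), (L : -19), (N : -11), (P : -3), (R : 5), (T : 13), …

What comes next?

(V : 21)

For the letter, letters move forward 2 places in the alphabet: J, L, N, P, R, T → V.
For the second slot, +8 each step: -27, -19, -11, -3, 5, 13 → 21.
Putting it together: (V : 21).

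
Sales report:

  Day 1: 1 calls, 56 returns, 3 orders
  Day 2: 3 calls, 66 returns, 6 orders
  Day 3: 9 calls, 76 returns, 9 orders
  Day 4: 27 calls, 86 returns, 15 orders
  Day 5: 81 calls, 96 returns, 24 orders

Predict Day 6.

Calls: ×3 each step; 1, 3, 9, 27, 81 → 243.
Returns: +10 each step; 56, 66, 76, 86, 96 → 106.
Orders: 3, 6, 9, 15, 24 → 39 (each term is the sum of the two before it).
So the next line is 243 calls, 106 returns, 39 orders.

243 calls, 106 returns, 39 orders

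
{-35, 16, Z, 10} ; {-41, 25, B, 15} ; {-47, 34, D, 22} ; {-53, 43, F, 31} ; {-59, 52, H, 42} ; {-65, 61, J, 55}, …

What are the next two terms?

{-71, 70, L, 70}, {-77, 79, N, 87}

First entry goes -35, -41, -47, -53, -59, -65 → -71 → -77 (−6 each step).
Second entry: +9 each step, so 16, 25, 34, 43, 52, 61 → 70 → 79.
Letter goes Z, B, D, F, H, J → L → N (letters move forward 2 places in the alphabet, wrapping Z→A).
Fourth entry: differences are 5, 7, 9, … (increasing by 2 each time); 10, 15, 22, 31, 42, 55 → 70 → 87.
So the next two terms are {-71, 70, L, 70} and {-77, 79, N, 87}.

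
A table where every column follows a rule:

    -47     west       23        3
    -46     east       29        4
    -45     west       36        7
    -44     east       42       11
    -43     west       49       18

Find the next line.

First component: +1 each step; -47, -46, -45, -44, -43 → -42.
Direction: west, east, west, east, west → east (alternates west ↔ east).
Third component: 23, 29, 36, 42, 49 → 55 (alternating steps +6, +7, +6, +7, …).
Fourth component — each term is the sum of the two before it: 3, 4, 7, 11, 18 → 29.
So the next line is -42  east  55  29.

-42  east  55  29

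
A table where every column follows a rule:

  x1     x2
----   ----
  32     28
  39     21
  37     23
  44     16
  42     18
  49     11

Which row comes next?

Column x1: alternating steps +7, −2, +7, −2, …, so 32, 39, 37, 44, 42, 49 → 47.
Column x2 goes 28, 21, 23, 16, 18, 11 → 13 (together with the column x1 always sums to 60).
Putting it together: 47  13.

47  13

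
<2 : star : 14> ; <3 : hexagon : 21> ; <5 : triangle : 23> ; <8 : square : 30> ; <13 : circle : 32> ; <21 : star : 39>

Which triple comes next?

<34 : hexagon : 41>

First value goes 2, 3, 5, 8, 13, 21 → 34 (each term is the sum of the two before it).
Shape — repeats star → hexagon → triangle → square → circle: star, hexagon, triangle, square, circle, star → hexagon.
Third value goes 14, 21, 23, 30, 32, 39 → 41 (alternating steps +7, +2, +7, +2, …).
Putting it together: <34 : hexagon : 41>.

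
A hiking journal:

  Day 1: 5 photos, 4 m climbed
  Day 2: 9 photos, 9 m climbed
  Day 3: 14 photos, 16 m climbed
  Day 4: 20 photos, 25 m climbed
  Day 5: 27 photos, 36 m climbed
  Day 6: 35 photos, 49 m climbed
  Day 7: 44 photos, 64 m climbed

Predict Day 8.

54 photos, 81 m climbed

Photos: differences are 4, 5, 6, … (increasing by 1 each time), so 5, 9, 14, 20, 27, 35, 44 → 54.
M climbed goes 4, 9, 16, 25, 36, 49, 64 → 81 (perfect squares: 2², 3², 4², …).
So the next row is 54 photos, 81 m climbed.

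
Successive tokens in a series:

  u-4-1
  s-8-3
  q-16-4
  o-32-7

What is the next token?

Letter — letters move back 2 places in the alphabet: u, s, q, o → m.
Second component: ×2 each step, so 4, 8, 16, 32 → 64.
Third component goes 1, 3, 4, 7 → 11 (each term is the sum of the two before it).
Combining the parts gives m-64-11.

m-64-11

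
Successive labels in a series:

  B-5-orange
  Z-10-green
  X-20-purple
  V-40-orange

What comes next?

Letter — letters move back 2 places in the alphabet, wrapping A→Z: B, Z, X, V → T.
Second component goes 5, 10, 20, 40 → 80 (×2 each step).
Colour: repeats orange → green → purple, so orange, green, purple, orange → green.
So the next label is T-80-green.

T-80-green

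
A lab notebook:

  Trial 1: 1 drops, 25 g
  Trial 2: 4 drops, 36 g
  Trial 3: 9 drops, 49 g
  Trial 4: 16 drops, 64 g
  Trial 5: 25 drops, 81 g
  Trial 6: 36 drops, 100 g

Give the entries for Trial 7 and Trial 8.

49 drops, 121 g; 64 drops, 144 g

Drops: perfect squares: 1², 2², 3², …, so 1, 4, 9, 16, 25, 36 → 49 → 64.
G: perfect squares: 5², 6², 7², …, so 25, 36, 49, 64, 81, 100 → 121 → 144.
So the next two records are 49 drops, 121 g and 64 drops, 144 g.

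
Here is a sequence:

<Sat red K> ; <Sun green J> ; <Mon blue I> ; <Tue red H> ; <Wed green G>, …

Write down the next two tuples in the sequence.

<Thu blue F>, <Fri red E>

Day: runs through the weekdays Mon→Sun; Sat, Sun, Mon, Tue, Wed → Thu → Fri.
Colour goes red, green, blue, red, green → blue → red (repeats red → green → blue).
Letter: K, J, I, H, G → F → E (letters move back 1 place in the alphabet).
So the next two tuples are <Thu blue F> and <Fri red E>.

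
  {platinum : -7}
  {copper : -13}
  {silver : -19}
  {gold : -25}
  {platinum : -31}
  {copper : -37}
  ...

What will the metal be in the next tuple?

Metal: repeats platinum → copper → silver → gold; platinum, copper, silver, gold, platinum, copper → silver.

silver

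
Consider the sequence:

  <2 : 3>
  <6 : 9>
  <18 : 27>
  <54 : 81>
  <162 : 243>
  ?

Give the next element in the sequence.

<486 : 729>

First coordinate: ×3 each step, so 2, 6, 18, 54, 162 → 486.
Second coordinate goes 3, 9, 27, 81, 243 → 729 (×3 each step).
So the next element is <486 : 729>.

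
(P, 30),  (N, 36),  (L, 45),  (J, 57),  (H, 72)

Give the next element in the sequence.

Letter — letters move back 2 places in the alphabet: P, N, L, J, H → F.
Second entry: 30, 36, 45, 57, 72 → 90 (differences are 6, 9, 12, … (increasing by 3 each time)).
Combining the parts gives (F, 90).

(F, 90)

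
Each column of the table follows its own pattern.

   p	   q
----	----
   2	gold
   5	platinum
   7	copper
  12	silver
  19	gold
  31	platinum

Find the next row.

Column p: each term is the sum of the two before it, so 2, 5, 7, 12, 19, 31 → 50.
Column q: repeats gold → platinum → copper → silver, so gold, platinum, copper, silver, gold, platinum → copper.
Putting it together: 50  copper.

50  copper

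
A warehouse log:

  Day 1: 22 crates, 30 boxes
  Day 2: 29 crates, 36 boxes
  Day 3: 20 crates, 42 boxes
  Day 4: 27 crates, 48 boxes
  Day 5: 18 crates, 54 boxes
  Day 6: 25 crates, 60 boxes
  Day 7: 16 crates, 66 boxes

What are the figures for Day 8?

23 crates, 72 boxes

Crates: alternating steps +7, −9, +7, −9, …, so 22, 29, 20, 27, 18, 25, 16 → 23.
For the boxes, +6 each step: 30, 36, 42, 48, 54, 60, 66 → 72.
So the next line is 23 crates, 72 boxes.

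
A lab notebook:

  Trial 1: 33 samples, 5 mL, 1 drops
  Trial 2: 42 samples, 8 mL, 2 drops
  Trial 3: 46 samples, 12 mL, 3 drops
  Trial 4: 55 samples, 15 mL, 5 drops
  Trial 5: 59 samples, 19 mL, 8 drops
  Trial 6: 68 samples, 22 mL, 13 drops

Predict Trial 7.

Samples goes 33, 42, 46, 55, 59, 68 → 72 (alternating steps +9, +4, +9, +4, …).
ML goes 5, 8, 12, 15, 19, 22 → 26 (alternating steps +3, +4, +3, +4, …).
Drops: 1, 2, 3, 5, 8, 13 → 21 (each term is the sum of the two before it).
So the next row is 72 samples, 26 mL, 21 drops.

72 samples, 26 mL, 21 drops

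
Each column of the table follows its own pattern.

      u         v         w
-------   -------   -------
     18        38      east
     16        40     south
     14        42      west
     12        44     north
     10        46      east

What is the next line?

Column u goes 18, 16, 14, 12, 10 → 8 (−2 each step).
Column v: 38, 40, 42, 44, 46 → 48 (together with the column u always sums to 56).
Column w: east, south, west, north, east → south (repeats east → south → west → north).
So the next line is 8  48  south.

8  48  south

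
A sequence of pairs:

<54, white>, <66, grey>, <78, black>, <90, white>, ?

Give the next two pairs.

First component goes 54, 66, 78, 90 → 102 → 114 (+12 each step).
For the shade, repeats white → grey → black: white, grey, black, white → grey → black.
Putting the parts together: <102, grey> and then <114, black>.

<102, grey>, <114, black>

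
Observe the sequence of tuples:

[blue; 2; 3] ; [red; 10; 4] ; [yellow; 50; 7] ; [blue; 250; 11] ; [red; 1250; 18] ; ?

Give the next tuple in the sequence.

Colour — repeats blue → red → yellow: blue, red, yellow, blue, red → yellow.
Second component — ×5 each step: 2, 10, 50, 250, 1250 → 6250.
For the third component, each term is the sum of the two before it: 3, 4, 7, 11, 18 → 29.
So the next tuple is [yellow; 6250; 29].

[yellow; 6250; 29]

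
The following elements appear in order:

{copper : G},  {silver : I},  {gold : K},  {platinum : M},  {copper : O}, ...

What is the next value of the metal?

silver

Metal — repeats copper → silver → gold → platinum: copper, silver, gold, platinum, copper → silver.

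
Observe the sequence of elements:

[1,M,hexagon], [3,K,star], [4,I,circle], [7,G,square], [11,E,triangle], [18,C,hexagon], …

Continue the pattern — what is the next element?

First slot: each term is the sum of the two before it; 1, 3, 4, 7, 11, 18 → 29.
Letter: letters move back 2 places in the alphabet; M, K, I, G, E, C → A.
Shape goes hexagon, star, circle, square, triangle, hexagon → star (repeats hexagon → star → circle → square → triangle).
So the next element is [29,A,star].

[29,A,star]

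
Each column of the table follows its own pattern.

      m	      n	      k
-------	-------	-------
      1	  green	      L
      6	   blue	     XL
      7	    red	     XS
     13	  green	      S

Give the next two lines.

20  blue  M; 33  red  L

Column m goes 1, 6, 7, 13 → 20 → 33 (each term is the sum of the two before it).
Column n: repeats green → blue → red, so green, blue, red, green → blue → red.
Column k: runs through clothing sizes XS→XL, so L, XL, XS, S → M → L.
So the next two lines are 20  blue  M and 33  red  L.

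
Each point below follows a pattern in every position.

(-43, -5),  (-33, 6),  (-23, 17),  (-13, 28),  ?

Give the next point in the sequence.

(-3, 39)

For the first slot, +10 each step: -43, -33, -23, -13 → -3.
Second slot: -5, 6, 17, 28 → 39 (+11 each step).
So the next point is (-3, 39).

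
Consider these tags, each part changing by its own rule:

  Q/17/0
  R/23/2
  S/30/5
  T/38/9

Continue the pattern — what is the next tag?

Letter: letters move forward 1 place in the alphabet, so Q, R, S, T → U.
Second component goes 17, 23, 30, 38 → 47 (differences are 6, 7, 8, … (increasing by 1 each time)).
Third component: differences are 2, 3, 4, … (increasing by 1 each time), so 0, 2, 5, 9 → 14.
Putting it together: U/47/14.

U/47/14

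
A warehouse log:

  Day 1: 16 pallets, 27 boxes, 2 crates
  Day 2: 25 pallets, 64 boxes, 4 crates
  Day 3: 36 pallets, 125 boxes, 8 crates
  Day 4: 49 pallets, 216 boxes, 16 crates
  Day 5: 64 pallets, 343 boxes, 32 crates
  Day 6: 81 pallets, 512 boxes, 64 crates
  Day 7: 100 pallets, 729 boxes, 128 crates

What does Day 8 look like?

121 pallets, 1000 boxes, 256 crates

Pallets — perfect squares: 4², 5², 6², …: 16, 25, 36, 49, 64, 81, 100 → 121.
Boxes: 27, 64, 125, 216, 343, 512, 729 → 1000 (perfect cubes: 3³, 4³, 5³, …).
For the crates, ×2 each step: 2, 4, 8, 16, 32, 64, 128 → 256.
So the next row is 121 pallets, 1000 boxes, 256 crates.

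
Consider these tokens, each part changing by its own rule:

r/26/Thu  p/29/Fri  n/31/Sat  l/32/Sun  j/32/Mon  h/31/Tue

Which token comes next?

Letter: letters move back 2 places in the alphabet, so r, p, n, l, j, h → f.
For the second component, differences are 3, 2, 1, … (decreasing by 1 each time): 26, 29, 31, 32, 32, 31 → 29.
For the day, runs through the weekdays Mon→Sun: Thu, Fri, Sat, Sun, Mon, Tue → Wed.
Putting it together: f/29/Wed.

f/29/Wed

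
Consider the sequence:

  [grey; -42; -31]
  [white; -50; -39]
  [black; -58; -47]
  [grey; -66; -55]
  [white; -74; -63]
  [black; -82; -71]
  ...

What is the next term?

For the shade, repeats grey → white → black: grey, white, black, grey, white, black → grey.
Second slot — −8 each step: -42, -50, -58, -66, -74, -82 → -90.
Third slot — always 11 more than the second slot: -31, -39, -47, -55, -63, -71 → -79.
So the next term is [grey; -90; -79].

[grey; -90; -79]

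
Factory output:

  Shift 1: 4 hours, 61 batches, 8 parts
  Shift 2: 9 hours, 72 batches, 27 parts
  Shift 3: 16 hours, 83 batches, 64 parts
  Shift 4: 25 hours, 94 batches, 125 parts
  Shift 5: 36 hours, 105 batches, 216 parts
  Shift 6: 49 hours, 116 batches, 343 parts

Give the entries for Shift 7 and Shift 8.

For the hours, perfect squares: 2², 3², 4², …: 4, 9, 16, 25, 36, 49 → 64 → 81.
Batches: +11 each step; 61, 72, 83, 94, 105, 116 → 127 → 138.
Parts — perfect cubes: 2³, 3³, 4³, …: 8, 27, 64, 125, 216, 343 → 512 → 729.
Putting the parts together: 64 hours, 127 batches, 512 parts and then 81 hours, 138 batches, 729 parts.

64 hours, 127 batches, 512 parts; 81 hours, 138 batches, 729 parts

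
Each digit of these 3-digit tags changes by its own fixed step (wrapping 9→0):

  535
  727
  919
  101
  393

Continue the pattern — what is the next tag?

585

For the first digit, +2 each step, mod 10: 5, 7, 9, 1, 3 → 5.
Second digit: −1 each step, mod 10; 3, 2, 1, 0, 9 → 8.
For the third digit, +2 each step, mod 10: 5, 7, 9, 1, 3 → 5.
Putting it together: 585.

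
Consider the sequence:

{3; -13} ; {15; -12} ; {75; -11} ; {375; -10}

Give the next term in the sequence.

First value — ×5 each step: 3, 15, 75, 375 → 1875.
Second value: +1 each step, so -13, -12, -11, -10 → -9.
So the next term is {1875; -9}.

{1875; -9}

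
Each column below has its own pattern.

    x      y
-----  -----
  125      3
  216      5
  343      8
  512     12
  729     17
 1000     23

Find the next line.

1331  30

Column x: perfect cubes: 5³, 6³, 7³, …, so 125, 216, 343, 512, 729, 1000 → 1331.
For the column y, differences are 2, 3, 4, … (increasing by 1 each time): 3, 5, 8, 12, 17, 23 → 30.
Combining the parts gives 1331  30.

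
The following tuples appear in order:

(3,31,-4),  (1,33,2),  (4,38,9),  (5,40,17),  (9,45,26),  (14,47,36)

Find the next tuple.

(23,52,47)

First coordinate: each term is the sum of the two before it, so 3, 1, 4, 5, 9, 14 → 23.
Second coordinate goes 31, 33, 38, 40, 45, 47 → 52 (alternating steps +2, +5, +2, +5, …).
Third coordinate: differences are 6, 7, 8, … (increasing by 1 each time); -4, 2, 9, 17, 26, 36 → 47.
Combining the parts gives (23,52,47).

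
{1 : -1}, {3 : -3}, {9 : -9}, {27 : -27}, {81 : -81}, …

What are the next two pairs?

First coordinate goes 1, 3, 9, 27, 81 → 243 → 729 (×3 each step).
Second coordinate goes -1, -3, -9, -27, -81 → -243 → -729 (always the negative of the first coordinate).
Putting the parts together: {243 : -243} and then {729 : -729}.

{243 : -243}, {729 : -729}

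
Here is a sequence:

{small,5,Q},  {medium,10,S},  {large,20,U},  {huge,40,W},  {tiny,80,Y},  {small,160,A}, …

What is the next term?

Size: small, medium, large, huge, tiny, small → medium (repeats small → medium → large → huge → tiny).
Second component: 5, 10, 20, 40, 80, 160 → 320 (×2 each step).
Letter: Q, S, U, W, Y, A → C (letters move forward 2 places in the alphabet, wrapping Z→A).
So the next term is {medium,320,C}.

{medium,320,C}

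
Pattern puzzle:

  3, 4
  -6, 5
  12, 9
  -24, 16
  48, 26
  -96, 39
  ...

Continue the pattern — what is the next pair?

First component: 3, -6, 12, -24, 48, -96 → 192 (×(-2) each step).
Second component: 4, 5, 9, 16, 26, 39 → 55 (differences are 1, 4, 7, … (increasing by 3 each time)).
Combining the parts gives 192, 55.

192, 55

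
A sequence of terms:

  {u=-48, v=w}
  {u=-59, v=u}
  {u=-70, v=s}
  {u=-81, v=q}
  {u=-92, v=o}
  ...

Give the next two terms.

U goes -48, -59, -70, -81, -92 → -103 → -114 (−11 each step).
V: letters move back 2 places in the alphabet; w, u, s, q, o → m → k.
Putting the parts together: {u=-103, v=m} and then {u=-114, v=k}.

{u=-103, v=m}, {u=-114, v=k}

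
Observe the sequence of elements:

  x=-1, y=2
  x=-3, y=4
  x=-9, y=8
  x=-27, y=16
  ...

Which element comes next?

x=-81, y=32

X: -1, -3, -9, -27 → -81 (×3 each step).
Y: ×2 each step, so 2, 4, 8, 16 → 32.
Combining the parts gives x=-81, y=32.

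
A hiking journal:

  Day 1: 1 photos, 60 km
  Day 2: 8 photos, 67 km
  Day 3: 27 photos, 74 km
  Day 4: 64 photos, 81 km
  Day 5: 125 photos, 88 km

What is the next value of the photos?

Photos: 1, 8, 27, 64, 125 → 216 (perfect cubes: 1³, 2³, 3³, …).
Km: 60, 67, 74, 81, 88 → 95 (+7 each step).

216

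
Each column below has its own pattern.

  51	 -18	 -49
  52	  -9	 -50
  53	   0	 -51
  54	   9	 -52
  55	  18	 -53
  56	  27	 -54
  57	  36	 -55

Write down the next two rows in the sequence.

58  45  -56; 59  54  -57

First component goes 51, 52, 53, 54, 55, 56, 57 → 58 → 59 (+1 each step).
Second component: +9 each step, so -18, -9, 0, 9, 18, 27, 36 → 45 → 54.
Third component: −1 each step, so -49, -50, -51, -52, -53, -54, -55 → -56 → -57.
Putting the parts together: 58  45  -56 and then 59  54  -57.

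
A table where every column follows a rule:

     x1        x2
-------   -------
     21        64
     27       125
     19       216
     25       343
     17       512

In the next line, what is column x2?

729

For the column x2, perfect cubes: 4³, 5³, 6³, …: 64, 125, 216, 343, 512 → 729.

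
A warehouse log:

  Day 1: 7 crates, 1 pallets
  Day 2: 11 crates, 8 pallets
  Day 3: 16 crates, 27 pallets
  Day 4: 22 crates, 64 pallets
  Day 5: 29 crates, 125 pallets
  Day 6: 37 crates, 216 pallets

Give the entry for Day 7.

46 crates, 343 pallets

For the crates, differences are 4, 5, 6, … (increasing by 1 each time): 7, 11, 16, 22, 29, 37 → 46.
For the pallets, perfect cubes: 1³, 2³, 3³, …: 1, 8, 27, 64, 125, 216 → 343.
So the next record is 46 crates, 343 pallets.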